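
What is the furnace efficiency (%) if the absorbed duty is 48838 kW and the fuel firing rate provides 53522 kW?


Furnace efficiency = Q_absorbed / Q_fuel * 100
= 48838 / 53522 * 100 = 91.25

91.25 %


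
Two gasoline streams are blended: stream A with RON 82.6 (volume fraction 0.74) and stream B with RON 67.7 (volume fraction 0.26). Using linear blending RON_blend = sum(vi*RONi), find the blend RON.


Linear blending: RON_blend = sum(vi * RONi)
Contribution 1: 0.74 * 82.6 = 61.124
Contribution 2: 0.26 * 67.7 = 17.602
RON_blend = 61.124 + 17.602 = 78.726

78.726


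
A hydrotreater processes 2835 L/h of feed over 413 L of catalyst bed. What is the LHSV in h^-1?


LHSV = volumetric feed rate / catalyst volume
= 2835 L/h / 413 L
= 6.864 h^-1

6.864 h^-1


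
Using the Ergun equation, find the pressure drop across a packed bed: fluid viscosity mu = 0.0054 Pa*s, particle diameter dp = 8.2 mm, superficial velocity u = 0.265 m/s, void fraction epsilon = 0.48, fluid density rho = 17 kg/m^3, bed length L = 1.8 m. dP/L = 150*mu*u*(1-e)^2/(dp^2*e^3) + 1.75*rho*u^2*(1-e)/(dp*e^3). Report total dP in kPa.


dp = 8.2 mm = 0.0082 m
Viscous term = 150*0.0054*0.265*(1-0.48)^2 / (0.0082^2*0.48^3) = 7805.24
Inertial term = 1.75*17*0.265^2*(1-0.48) / (0.0082*0.48^3) = 1197.97
dP/L = 7805.24 + 1197.97 = 9003.21 Pa/m
dP = 9003.21 * 1.8 / 1000 = 16.21 kPa

16.21 kPa


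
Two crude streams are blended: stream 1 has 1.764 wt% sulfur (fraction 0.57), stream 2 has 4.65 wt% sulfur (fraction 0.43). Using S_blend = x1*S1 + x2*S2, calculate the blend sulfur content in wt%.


Linear sulfur blending: S_blend = x1*S1 + x2*S2
Contribution 1: 0.57 * 1.764 = 1.00548 wt%
Contribution 2: 0.43 * 4.65 = 1.9995 wt%
S_blend = 1.00548 + 1.9995 = 3.00498

3.00498 wt%


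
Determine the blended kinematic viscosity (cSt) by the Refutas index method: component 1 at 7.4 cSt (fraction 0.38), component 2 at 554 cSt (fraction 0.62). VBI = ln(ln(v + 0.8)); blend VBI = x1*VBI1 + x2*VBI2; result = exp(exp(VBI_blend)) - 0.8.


Refutas method: VBN_i = 14.534*ln(ln(visc_i + 0.8)) + 10.975, blended linearly by mass fraction; since VBN is linear in VBI_i = ln(ln(visc_i + 0.8)) and the fractions sum to 1, blend VBI directly: visc = exp(exp(VBI_blend)) - 0.8
VBI_1 = ln(ln(7.4 + 0.8)) = 0.743904
VBI_2 = ln(ln(554 + 0.8)) = 1.8435
VBI_blend = 0.38 * 0.743904 + 0.62 * 1.8435 = 1.42565
visc_blend = exp(exp(1.42565)) - 0.8 = 63.31

63.31 cSt


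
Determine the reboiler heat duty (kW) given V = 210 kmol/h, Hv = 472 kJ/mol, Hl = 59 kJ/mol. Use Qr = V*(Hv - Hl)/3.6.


Qr = 210 * (472 - 59) / 3.6 = 210 * 413 / 3.6 = 24090

24090 kW


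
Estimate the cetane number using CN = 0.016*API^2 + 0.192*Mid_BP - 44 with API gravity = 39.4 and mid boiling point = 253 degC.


CN = 0.016 * 39.4^2 + 0.192 * 253 - 44
CN = 24.83776 + 48.576 - 44 = 29.41376

29.41376


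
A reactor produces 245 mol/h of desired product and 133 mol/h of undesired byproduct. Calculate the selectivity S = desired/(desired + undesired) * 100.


Selectivity = desired / (desired + undesired) * 100
Total products = 245 + 133 = 378 mol/h
S = 245 / 378 * 100
= 0.6481 * 100
= 64.81 %

64.81 %


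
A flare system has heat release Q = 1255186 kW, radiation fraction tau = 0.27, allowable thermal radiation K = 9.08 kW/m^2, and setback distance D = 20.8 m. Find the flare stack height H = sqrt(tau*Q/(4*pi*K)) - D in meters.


tau*Q/(4*pi*K) = 0.27 * 1255186 / (4 * pi * 9.08) = 2970.13
sqrt(2970.13) = 54.4989
H = 54.4989 - 20.8 = 33.70

33.70 m


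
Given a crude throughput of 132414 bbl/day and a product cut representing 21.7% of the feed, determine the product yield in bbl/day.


Crude throughput = 132414 bbl/day
Fraction yield = 21.7%
yield = throughput * fraction / 100
yield = 132414 * 21.7 / 100 = 28733.838

28733.838 bbl/day


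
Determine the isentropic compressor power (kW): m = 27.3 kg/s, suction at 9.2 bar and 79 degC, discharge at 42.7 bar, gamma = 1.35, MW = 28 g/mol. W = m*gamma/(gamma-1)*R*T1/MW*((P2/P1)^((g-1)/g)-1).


Isentropic work: W = m*(gamma/(gamma-1))*(R*T1/MW)*((P2/P1)^((gamma-1)/gamma) - 1)
T1 = 79 + 273.15 = 352.15 K
Pressure ratio = 42.7 / 9.2 = 4.6413
Exponent = (1.35 - 1)/1.35 = 0.259259
(P2/P1)^exp - 1 = 4.6413^0.259259 - 1 = 0.488786
W = 27.3 * 1.35 / 0.35 * 8.314 * 352.15 / 28 * 0.488786 = 5382

5382 kW


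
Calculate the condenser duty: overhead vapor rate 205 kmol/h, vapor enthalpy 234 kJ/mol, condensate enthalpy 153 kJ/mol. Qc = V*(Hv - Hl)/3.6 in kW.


Qc = 205 * (234 - 153) / 3.6 = 205 * 81 / 3.6 = 4612

4612 kW


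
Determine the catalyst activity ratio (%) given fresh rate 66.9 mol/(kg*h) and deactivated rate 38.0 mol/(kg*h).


Activity (%) = (rate_used / rate_fresh) * 100
rate_used = 38.0, rate_fresh = 66.9
= (38.0 / 66.9) * 100
= 0.5680 * 100 = 56.80

56.80 %


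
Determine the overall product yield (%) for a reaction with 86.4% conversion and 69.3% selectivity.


Overall yield = conversion (%) * selectivity (%) / 100
Conversion = 86.4%, Selectivity = 69.3%
Y = 86.4 * 69.3 / 100
= 59.8752 %

59.8752 %


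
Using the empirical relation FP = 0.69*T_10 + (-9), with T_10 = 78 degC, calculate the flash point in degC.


FP = 0.69 * 78 + (-9) = 44.82

44.82 degC


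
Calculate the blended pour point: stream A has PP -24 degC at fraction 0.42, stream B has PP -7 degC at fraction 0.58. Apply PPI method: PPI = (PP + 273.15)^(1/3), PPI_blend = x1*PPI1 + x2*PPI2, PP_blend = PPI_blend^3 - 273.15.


PPI_1 = (-24 + 273.15)^(1/3) = 6.292458
PPI_2 = (-7 + 273.15)^(1/3) = 6.432436
PPI_blend = 0.42 * 6.292458 + 0.58 * 6.432436 = 6.373645
PP_blend = 6.373645^3 - 273.15 = 258.9188 - 273.15 = -14.23

-14.23 degC


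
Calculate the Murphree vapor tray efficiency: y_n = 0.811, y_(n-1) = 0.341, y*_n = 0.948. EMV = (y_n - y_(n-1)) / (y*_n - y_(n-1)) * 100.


Murphree vapor efficiency: EMV = (y_n - y_(n-1)) / (y*_n - y_(n-1)) * 100
EMV = (0.811 - 0.341) / (0.948 - 0.341) * 100 = 0.47 / 0.607 * 100 = 77.43

77.43 %


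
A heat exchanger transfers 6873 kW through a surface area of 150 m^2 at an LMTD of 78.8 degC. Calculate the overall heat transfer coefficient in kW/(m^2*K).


From Q = U*A*LMTD, U = Q / (A * LMTD)
U = 6873 / (150 * 78.8) = 6873 / 11820 = 0.5815

0.5815 kW/(m^2*K)


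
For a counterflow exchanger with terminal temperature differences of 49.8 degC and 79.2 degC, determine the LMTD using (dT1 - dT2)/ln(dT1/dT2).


LMTD = (dT1 - dT2) / ln(dT1/dT2)
= (49.8 - 79.2) / ln(49.8 / 79.2) = -29.4 / -0.463961 = 63.37

63.37 degC


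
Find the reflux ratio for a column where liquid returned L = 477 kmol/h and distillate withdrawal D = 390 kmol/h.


Reflux ratio definition: R = L / D (liquid returned / distillate withdrawn)
L = 477 kmol/h, D = 390 kmol/h
R = 477 / 390 = 1.223

1.223


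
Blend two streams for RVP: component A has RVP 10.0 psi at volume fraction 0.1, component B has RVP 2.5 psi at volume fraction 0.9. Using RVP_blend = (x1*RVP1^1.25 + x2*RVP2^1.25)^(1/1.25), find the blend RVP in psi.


Chevron index: RVP_blend = (sum xi*RVPi^1.25)^(1/1.25)
RVP^1.25 terms: 0.1 * 10.0^1.25 + 0.9 * 2.5^1.25 = 4.6075
RVP_blend = 4.6075^(1/1.25) = 3.394

3.394 psi


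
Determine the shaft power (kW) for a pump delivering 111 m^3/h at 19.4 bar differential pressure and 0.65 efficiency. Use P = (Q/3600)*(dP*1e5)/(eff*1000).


Q = 111 / 3600 = 0.0308333 m^3/s
P = 0.0308333 * (19.4 * 1e5) / 0.65 / 1000 = 92.03

92.03 kW


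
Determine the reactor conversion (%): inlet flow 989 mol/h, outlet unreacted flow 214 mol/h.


X = (F_in - F_out) / F_in * 100
Moles reacted = 989 - 214 = 775
X = 775 / 989 * 100
= 0.7836 * 100
= 78.36 %

78.36 %


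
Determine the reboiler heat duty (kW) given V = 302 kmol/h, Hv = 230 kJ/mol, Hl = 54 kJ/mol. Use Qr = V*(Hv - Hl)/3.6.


Qr = 302 * (230 - 54) / 3.6 = 302 * 176 / 3.6 = 14760

14760 kW


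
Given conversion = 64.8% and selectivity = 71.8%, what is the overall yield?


Overall yield = conversion (%) * selectivity (%) / 100
Conversion = 64.8%, Selectivity = 71.8%
Y = 64.8 * 71.8 / 100
= 46.5264 %

46.5264 %


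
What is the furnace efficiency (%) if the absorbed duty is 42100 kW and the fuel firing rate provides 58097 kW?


Furnace efficiency = Q_absorbed / Q_fuel * 100
= 42100 / 58097 * 100 = 72.47

72.47 %


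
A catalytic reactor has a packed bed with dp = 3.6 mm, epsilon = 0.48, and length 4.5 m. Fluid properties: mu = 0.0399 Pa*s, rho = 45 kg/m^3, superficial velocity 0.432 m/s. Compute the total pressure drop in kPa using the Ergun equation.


dp = 3.6 mm = 0.0036 m
Viscous term = 150*0.0399*0.432*(1-0.48)^2 / (0.0036^2*0.48^3) = 487782
Inertial term = 1.75*45*0.432^2*(1-0.48) / (0.0036*0.48^3) = 19195.3
dP/L = 487782 + 19195.3 = 506977 Pa/m
dP = 506977 * 4.5 / 1000 = 2281 kPa

2281 kPa


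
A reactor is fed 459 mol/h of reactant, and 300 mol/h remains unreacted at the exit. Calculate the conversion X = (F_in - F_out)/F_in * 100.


X = (F_in - F_out) / F_in * 100
Moles reacted = 459 - 300 = 159
X = 159 / 459 * 100
= 0.3464 * 100
= 34.64 %

34.64 %


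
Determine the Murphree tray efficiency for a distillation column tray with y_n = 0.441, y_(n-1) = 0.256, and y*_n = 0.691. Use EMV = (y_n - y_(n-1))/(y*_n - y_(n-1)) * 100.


Murphree vapor efficiency: EMV = (y_n - y_(n-1)) / (y*_n - y_(n-1)) * 100
EMV = (0.441 - 0.256) / (0.691 - 0.256) * 100 = 0.185 / 0.435 * 100 = 42.53

42.53 %


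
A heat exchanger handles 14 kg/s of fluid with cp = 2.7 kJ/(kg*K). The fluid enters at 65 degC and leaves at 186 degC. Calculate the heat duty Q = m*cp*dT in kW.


Q = m_dot * cp * delta_T
delta_T = 186 - 65 = 121 K
Q = 14 * 2.7 * 121
= 37.8 * 121
= 4573.8 kW

4573.8 kW


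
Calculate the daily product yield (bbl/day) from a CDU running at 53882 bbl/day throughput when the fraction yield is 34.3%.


Crude throughput = 53882 bbl/day
Fraction yield = 34.3%
yield = throughput * fraction / 100
yield = 53882 * 34.3 / 100 = 18481.526

18481.526 bbl/day


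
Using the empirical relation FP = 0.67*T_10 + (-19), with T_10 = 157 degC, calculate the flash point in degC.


FP = 0.67 * 157 + (-19) = 86.19

86.19 degC


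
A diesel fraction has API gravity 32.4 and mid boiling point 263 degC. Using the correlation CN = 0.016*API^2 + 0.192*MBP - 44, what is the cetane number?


CN = 0.016 * 32.4^2 + 0.192 * 263 - 44
CN = 16.79616 + 50.496 - 44 = 23.29216

23.29216


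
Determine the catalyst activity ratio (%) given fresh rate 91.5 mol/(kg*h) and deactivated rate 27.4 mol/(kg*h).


Activity (%) = (rate_used / rate_fresh) * 100
rate_used = 27.4, rate_fresh = 91.5
= (27.4 / 91.5) * 100
= 0.2995 * 100 = 29.95

29.95 %


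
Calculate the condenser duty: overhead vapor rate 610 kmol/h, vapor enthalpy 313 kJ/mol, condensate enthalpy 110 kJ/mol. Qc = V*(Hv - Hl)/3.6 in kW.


Qc = 610 * (313 - 110) / 3.6 = 610 * 203 / 3.6 = 34400

34400 kW


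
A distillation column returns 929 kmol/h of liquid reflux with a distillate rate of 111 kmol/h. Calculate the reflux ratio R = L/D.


Reflux ratio definition: R = L / D (liquid returned / distillate withdrawn)
L = 929 kmol/h, D = 111 kmol/h
R = 929 / 111 = 8.369

8.369


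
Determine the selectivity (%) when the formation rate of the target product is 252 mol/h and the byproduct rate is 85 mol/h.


Selectivity = desired / (desired + undesired) * 100
Total products = 252 + 85 = 337 mol/h
S = 252 / 337 * 100
= 0.7478 * 100
= 74.78 %

74.78 %


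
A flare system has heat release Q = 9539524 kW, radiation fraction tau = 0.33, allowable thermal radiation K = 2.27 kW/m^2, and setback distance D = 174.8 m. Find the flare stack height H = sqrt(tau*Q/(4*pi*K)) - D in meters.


tau*Q/(4*pi*K) = 0.33 * 9539524 / (4 * pi * 2.27) = 110358
sqrt(110358) = 332.202
H = 332.202 - 174.8 = 157.4

157.4 m


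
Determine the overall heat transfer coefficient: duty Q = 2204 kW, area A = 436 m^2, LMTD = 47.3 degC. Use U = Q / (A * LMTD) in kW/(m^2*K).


From Q = U*A*LMTD, U = Q / (A * LMTD)
U = 2204 / (436 * 47.3) = 2204 / 20622.8 = 0.1069

0.1069 kW/(m^2*K)


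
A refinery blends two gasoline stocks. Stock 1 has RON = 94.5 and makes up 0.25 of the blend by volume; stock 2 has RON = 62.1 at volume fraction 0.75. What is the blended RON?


Linear blending: RON_blend = sum(vi * RONi)
Contribution 1: 0.25 * 94.5 = 23.625
Contribution 2: 0.75 * 62.1 = 46.575
RON_blend = 23.625 + 46.575 = 70.2

70.2


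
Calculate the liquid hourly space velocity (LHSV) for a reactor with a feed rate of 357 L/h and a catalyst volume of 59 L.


LHSV = volumetric feed rate / catalyst volume
= 357 L/h / 59 L
= 6.051 h^-1

6.051 h^-1


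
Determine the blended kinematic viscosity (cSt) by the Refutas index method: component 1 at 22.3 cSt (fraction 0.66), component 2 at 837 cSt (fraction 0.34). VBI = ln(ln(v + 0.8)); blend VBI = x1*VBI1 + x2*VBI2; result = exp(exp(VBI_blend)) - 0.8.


Refutas method: VBN_i = 14.534*ln(ln(visc_i + 0.8)) + 10.975, blended linearly by mass fraction; since VBN is linear in VBI_i = ln(ln(visc_i + 0.8)) and the fractions sum to 1, blend VBI directly: visc = exp(exp(VBI_blend)) - 0.8
VBI_1 = ln(ln(22.3 + 0.8)) = 1.14417
VBI_2 = ln(ln(837 + 0.8)) = 1.90669
VBI_blend = 0.66 * 1.14417 + 0.34 * 1.90669 = 1.40343
visc_blend = exp(exp(1.40343)) - 0.8 = 57.71

57.71 cSt


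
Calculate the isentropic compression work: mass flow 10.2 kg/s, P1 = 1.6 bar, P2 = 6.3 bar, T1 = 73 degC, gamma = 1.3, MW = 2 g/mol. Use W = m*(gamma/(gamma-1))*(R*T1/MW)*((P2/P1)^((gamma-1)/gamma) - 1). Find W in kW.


Isentropic work: W = m*(gamma/(gamma-1))*(R*T1/MW)*((P2/P1)^((gamma-1)/gamma) - 1)
T1 = 73 + 273.15 = 346.15 K
Pressure ratio = 6.3 / 1.6 = 3.9375
Exponent = (1.3 - 1)/1.3 = 0.230769
(P2/P1)^exp - 1 = 3.9375^0.230769 - 1 = 0.372014
W = 10.2 * 1.3 / 0.3 * 8.314 * 346.15 / 2 * 0.372014 = 23660

23660 kW


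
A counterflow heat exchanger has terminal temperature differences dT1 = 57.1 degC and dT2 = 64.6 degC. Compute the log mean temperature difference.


LMTD = (dT1 - dT2) / ln(dT1/dT2)
= (57.1 - 64.6) / ln(57.1 / 64.6) = -7.5 / -0.12341 = 60.77

60.77 degC


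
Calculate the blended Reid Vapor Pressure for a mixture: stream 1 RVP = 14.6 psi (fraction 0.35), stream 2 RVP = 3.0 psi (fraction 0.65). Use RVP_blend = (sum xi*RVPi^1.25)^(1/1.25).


Chevron index: RVP_blend = (sum xi*RVPi^1.25)^(1/1.25)
RVP^1.25 terms: 0.35 * 14.6^1.25 + 0.65 * 3.0^1.25 = 12.555
RVP_blend = 12.555^(1/1.25) = 7.569

7.569 psi


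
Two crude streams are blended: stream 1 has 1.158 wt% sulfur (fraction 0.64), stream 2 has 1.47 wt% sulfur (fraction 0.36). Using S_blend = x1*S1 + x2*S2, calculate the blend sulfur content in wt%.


Linear sulfur blending: S_blend = x1*S1 + x2*S2
Contribution 1: 0.64 * 1.158 = 0.74112 wt%
Contribution 2: 0.36 * 1.47 = 0.5292 wt%
S_blend = 0.74112 + 0.5292 = 1.27032

1.27032 wt%


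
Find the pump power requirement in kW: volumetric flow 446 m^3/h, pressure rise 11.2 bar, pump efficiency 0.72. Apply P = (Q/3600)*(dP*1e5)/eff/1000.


Q = 446 / 3600 = 0.123889 m^3/s
P = 0.123889 * (11.2 * 1e5) / 0.72 / 1000 = 192.7

192.7 kW


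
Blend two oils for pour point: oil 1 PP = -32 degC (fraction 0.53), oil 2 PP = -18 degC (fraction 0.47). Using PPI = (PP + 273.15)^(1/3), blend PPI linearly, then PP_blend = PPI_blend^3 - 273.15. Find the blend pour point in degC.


PPI_1 = (-32 + 273.15)^(1/3) = 6.224375
PPI_2 = (-18 + 273.15)^(1/3) = 6.342569
PPI_blend = 0.53 * 6.224375 + 0.47 * 6.342569 = 6.279926
PP_blend = 6.279926^3 - 273.15 = 247.6644 - 273.15 = -25.49

-25.49 degC


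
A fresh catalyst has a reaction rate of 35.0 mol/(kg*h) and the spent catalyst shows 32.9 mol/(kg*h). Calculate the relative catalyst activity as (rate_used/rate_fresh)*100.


Activity (%) = (rate_used / rate_fresh) * 100
rate_used = 32.9, rate_fresh = 35.0
= (32.9 / 35.0) * 100
= 0.9400 * 100 = 94.00

94.00 %


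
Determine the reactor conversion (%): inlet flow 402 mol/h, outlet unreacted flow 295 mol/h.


X = (F_in - F_out) / F_in * 100
Moles reacted = 402 - 295 = 107
X = 107 / 402 * 100
= 0.2662 * 100
= 26.62 %

26.62 %


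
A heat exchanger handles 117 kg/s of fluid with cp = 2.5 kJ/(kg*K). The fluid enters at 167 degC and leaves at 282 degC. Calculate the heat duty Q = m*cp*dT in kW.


Q = m_dot * cp * delta_T
delta_T = 282 - 167 = 115 K
Q = 117 * 2.5 * 115
= 292.5 * 115
= 33637.5 kW

33637.5 kW


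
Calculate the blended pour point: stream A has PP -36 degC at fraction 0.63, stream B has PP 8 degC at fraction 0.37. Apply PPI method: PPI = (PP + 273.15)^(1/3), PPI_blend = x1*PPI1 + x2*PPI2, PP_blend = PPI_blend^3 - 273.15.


PPI_1 = (-36 + 273.15)^(1/3) = 6.189768
PPI_2 = (8 + 273.15)^(1/3) = 6.551077
PPI_blend = 0.63 * 6.189768 + 0.37 * 6.551077 = 6.323452
PP_blend = 6.323452^3 - 273.15 = 252.8498 - 273.15 = -20.3

-20.3 degC


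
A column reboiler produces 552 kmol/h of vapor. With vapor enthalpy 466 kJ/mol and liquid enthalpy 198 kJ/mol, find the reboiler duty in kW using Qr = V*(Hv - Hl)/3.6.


Qr = 552 * (466 - 198) / 3.6 = 552 * 268 / 3.6 = 41090

41090 kW


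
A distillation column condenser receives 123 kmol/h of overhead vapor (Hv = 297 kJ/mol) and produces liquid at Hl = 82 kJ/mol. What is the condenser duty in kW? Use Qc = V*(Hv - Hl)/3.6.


Qc = 123 * (297 - 82) / 3.6 = 123 * 215 / 3.6 = 7346

7346 kW


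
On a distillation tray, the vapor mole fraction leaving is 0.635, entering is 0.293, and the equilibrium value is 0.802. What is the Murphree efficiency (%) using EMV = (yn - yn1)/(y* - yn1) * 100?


Murphree vapor efficiency: EMV = (y_n - y_(n-1)) / (y*_n - y_(n-1)) * 100
EMV = (0.635 - 0.293) / (0.802 - 0.293) * 100 = 0.342 / 0.509 * 100 = 67.19

67.19 %


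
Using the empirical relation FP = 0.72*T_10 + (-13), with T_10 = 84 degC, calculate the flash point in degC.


FP = 0.72 * 84 + (-13) = 47.48

47.48 degC


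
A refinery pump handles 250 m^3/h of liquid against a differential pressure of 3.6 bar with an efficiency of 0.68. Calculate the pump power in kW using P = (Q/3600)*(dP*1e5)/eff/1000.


Q = 250 / 3600 = 0.0694444 m^3/s
P = 0.0694444 * (3.6 * 1e5) / 0.68 / 1000 = 36.76

36.76 kW


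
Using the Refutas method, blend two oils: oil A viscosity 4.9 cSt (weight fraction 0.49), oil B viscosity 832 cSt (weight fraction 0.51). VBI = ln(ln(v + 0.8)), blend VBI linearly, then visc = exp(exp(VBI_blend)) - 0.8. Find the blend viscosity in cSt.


Refutas method: VBN_i = 14.534*ln(ln(visc_i + 0.8)) + 10.975, blended linearly by mass fraction; since VBN is linear in VBI_i = ln(ln(visc_i + 0.8)) and the fractions sum to 1, blend VBI directly: visc = exp(exp(VBI_blend)) - 0.8
VBI_1 = ln(ln(4.9 + 0.8)) = 0.554153
VBI_2 = ln(ln(832 + 0.8)) = 1.9058
VBI_blend = 0.49 * 0.554153 + 0.51 * 1.9058 = 1.24349
visc_blend = exp(exp(1.24349)) - 0.8 = 31.26

31.26 cSt


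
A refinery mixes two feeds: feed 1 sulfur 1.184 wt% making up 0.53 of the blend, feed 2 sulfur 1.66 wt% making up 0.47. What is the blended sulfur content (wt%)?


Linear sulfur blending: S_blend = x1*S1 + x2*S2
Contribution 1: 0.53 * 1.184 = 0.62752 wt%
Contribution 2: 0.47 * 1.66 = 0.7802 wt%
S_blend = 0.62752 + 0.7802 = 1.40772

1.40772 wt%


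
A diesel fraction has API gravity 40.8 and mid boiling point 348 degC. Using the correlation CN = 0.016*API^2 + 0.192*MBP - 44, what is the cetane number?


CN = 0.016 * 40.8^2 + 0.192 * 348 - 44
CN = 26.63424 + 66.816 - 44 = 49.45024

49.45024


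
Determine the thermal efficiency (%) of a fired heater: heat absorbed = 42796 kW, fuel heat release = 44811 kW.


Furnace efficiency = Q_absorbed / Q_fuel * 100
= 42796 / 44811 * 100 = 95.50

95.50 %


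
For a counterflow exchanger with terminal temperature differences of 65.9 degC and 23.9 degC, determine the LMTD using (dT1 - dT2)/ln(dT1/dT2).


LMTD = (dT1 - dT2) / ln(dT1/dT2)
= (65.9 - 23.9) / ln(65.9 / 23.9) = 42 / 1.01426 = 41.41

41.41 degC


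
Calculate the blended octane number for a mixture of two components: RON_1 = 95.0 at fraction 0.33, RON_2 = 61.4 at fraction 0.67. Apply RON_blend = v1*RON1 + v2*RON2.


Linear blending: RON_blend = sum(vi * RONi)
Contribution 1: 0.33 * 95.0 = 31.35
Contribution 2: 0.67 * 61.4 = 41.138
RON_blend = 31.35 + 41.138 = 72.488

72.488


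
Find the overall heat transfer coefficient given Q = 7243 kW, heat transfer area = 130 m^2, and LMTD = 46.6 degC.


From Q = U*A*LMTD, U = Q / (A * LMTD)
U = 7243 / (130 * 46.6) = 7243 / 6058 = 1.196

1.196 kW/(m^2*K)


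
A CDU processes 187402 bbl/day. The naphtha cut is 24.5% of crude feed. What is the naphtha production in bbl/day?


Crude throughput = 187402 bbl/day
Fraction yield = 24.5%
yield = throughput * fraction / 100
yield = 187402 * 24.5 / 100 = 45913.49

45913.49 bbl/day


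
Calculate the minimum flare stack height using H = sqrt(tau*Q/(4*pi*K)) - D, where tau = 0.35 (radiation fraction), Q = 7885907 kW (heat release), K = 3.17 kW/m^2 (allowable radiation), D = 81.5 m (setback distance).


tau*Q/(4*pi*K) = 0.35 * 7885907 / (4 * pi * 3.17) = 69286.8
sqrt(69286.8) = 263.224
H = 263.224 - 81.5 = 181.7

181.7 m


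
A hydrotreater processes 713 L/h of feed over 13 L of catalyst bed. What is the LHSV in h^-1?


LHSV = volumetric feed rate / catalyst volume
= 713 L/h / 13 L
= 54.85 h^-1

54.85 h^-1


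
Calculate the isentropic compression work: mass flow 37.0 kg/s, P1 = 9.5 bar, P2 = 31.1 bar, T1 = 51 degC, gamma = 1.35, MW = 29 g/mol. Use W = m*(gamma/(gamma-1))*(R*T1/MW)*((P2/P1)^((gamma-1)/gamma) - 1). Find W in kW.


Isentropic work: W = m*(gamma/(gamma-1))*(R*T1/MW)*((P2/P1)^((gamma-1)/gamma) - 1)
T1 = 51 + 273.15 = 324.15 K
Pressure ratio = 31.1 / 9.5 = 3.27368
Exponent = (1.35 - 1)/1.35 = 0.259259
(P2/P1)^exp - 1 = 3.27368^0.259259 - 1 = 0.359965
W = 37.0 * 1.35 / 0.35 * 8.314 * 324.15 / 29 * 0.359965 = 4774

4774 kW


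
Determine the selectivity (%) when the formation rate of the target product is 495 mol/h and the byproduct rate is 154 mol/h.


Selectivity = desired / (desired + undesired) * 100
Total products = 495 + 154 = 649 mol/h
S = 495 / 649 * 100
= 0.7627 * 100
= 76.27 %

76.27 %


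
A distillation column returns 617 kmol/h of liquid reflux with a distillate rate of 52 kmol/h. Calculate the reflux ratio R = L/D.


Reflux ratio definition: R = L / D (liquid returned / distillate withdrawn)
L = 617 kmol/h, D = 52 kmol/h
R = 617 / 52 = 11.87

11.87


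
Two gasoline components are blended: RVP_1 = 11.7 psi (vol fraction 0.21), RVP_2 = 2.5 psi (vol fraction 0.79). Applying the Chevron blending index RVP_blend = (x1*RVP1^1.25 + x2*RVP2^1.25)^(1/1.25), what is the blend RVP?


Chevron index: RVP_blend = (sum xi*RVPi^1.25)^(1/1.25)
RVP^1.25 terms: 0.21 * 11.7^1.25 + 0.79 * 2.5^1.25 = 7.02757
RVP_blend = 7.02757^(1/1.25) = 4.758

4.758 psi


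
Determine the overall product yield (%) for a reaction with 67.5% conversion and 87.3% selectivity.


Overall yield = conversion (%) * selectivity (%) / 100
Conversion = 67.5%, Selectivity = 87.3%
Y = 67.5 * 87.3 / 100
= 58.9275 %

58.9275 %


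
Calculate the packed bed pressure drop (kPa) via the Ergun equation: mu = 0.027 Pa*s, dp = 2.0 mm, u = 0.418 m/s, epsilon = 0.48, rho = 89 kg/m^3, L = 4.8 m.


dp = 2.0 mm = 0.002 m
Viscous term = 150*0.027*0.418*(1-0.48)^2 / (0.002^2*0.48^3) = 1034790
Inertial term = 1.75*89*0.418^2*(1-0.48) / (0.002*0.48^3) = 63977.9
dP/L = 1034790 + 63977.9 = 1098770 Pa/m
dP = 1098770 * 4.8 / 1000 = 5274 kPa

5274 kPa


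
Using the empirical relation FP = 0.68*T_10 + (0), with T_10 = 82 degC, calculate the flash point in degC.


FP = 0.68 * 82 + (0) = 55.76

55.76 degC


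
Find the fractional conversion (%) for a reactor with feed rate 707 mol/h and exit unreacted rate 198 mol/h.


X = (F_in - F_out) / F_in * 100
Moles reacted = 707 - 198 = 509
X = 509 / 707 * 100
= 0.7199 * 100
= 71.99 %

71.99 %


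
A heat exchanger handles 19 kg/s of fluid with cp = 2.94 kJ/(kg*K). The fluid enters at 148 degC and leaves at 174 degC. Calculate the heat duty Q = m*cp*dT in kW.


Q = m_dot * cp * delta_T
delta_T = 174 - 148 = 26 K
Q = 19 * 2.94 * 26
= 55.86 * 26
= 1452.36 kW

1452.36 kW


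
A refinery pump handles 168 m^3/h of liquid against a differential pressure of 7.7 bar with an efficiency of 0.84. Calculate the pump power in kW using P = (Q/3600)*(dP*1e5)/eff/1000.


Q = 168 / 3600 = 0.0466667 m^3/s
P = 0.0466667 * (7.7 * 1e5) / 0.84 / 1000 = 42.78

42.78 kW


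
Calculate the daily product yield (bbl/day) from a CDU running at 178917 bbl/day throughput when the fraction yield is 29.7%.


Crude throughput = 178917 bbl/day
Fraction yield = 29.7%
yield = throughput * fraction / 100
yield = 178917 * 29.7 / 100 = 53138.349

53138.349 bbl/day


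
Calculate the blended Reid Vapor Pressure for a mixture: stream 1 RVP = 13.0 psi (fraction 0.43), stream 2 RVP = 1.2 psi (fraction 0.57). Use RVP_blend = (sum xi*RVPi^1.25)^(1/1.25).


Chevron index: RVP_blend = (sum xi*RVPi^1.25)^(1/1.25)
RVP^1.25 terms: 0.43 * 13.0^1.25 + 0.57 * 1.2^1.25 = 11.3304
RVP_blend = 11.3304^(1/1.25) = 6.973

6.973 psi


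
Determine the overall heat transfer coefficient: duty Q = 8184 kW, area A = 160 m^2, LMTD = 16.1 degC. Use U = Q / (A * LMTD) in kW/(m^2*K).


From Q = U*A*LMTD, U = Q / (A * LMTD)
U = 8184 / (160 * 16.1) = 8184 / 2576 = 3.177

3.177 kW/(m^2*K)


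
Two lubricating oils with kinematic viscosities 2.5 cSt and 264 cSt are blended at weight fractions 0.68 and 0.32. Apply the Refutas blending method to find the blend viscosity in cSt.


Refutas method: VBN_i = 14.534*ln(ln(visc_i + 0.8)) + 10.975, blended linearly by mass fraction; since VBN is linear in VBI_i = ln(ln(visc_i + 0.8)) and the fractions sum to 1, blend VBI directly: visc = exp(exp(VBI_blend)) - 0.8
VBI_1 = ln(ln(2.5 + 0.8)) = 0.177244
VBI_2 = ln(ln(264 + 0.8)) = 1.71901
VBI_blend = 0.68 * 0.177244 + 0.32 * 1.71901 = 0.670609
visc_blend = exp(exp(0.670609)) - 0.8 = 6.267

6.267 cSt


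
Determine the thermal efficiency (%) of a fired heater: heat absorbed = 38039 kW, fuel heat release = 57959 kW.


Furnace efficiency = Q_absorbed / Q_fuel * 100
= 38039 / 57959 * 100 = 65.63

65.63 %


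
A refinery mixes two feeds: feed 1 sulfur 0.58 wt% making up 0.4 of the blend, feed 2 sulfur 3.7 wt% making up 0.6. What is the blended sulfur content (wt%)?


Linear sulfur blending: S_blend = x1*S1 + x2*S2
Contribution 1: 0.4 * 0.58 = 0.232 wt%
Contribution 2: 0.6 * 3.7 = 2.22 wt%
S_blend = 0.232 + 2.22 = 2.452

2.452 wt%


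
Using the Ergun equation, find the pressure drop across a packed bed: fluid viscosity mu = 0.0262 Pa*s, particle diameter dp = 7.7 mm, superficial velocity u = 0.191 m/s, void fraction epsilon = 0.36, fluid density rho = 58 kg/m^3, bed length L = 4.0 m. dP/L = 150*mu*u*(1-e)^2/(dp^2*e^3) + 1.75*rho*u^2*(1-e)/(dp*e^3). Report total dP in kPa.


dp = 7.7 mm = 0.0077 m
Viscous term = 150*0.0262*0.191*(1-0.36)^2 / (0.0077^2*0.36^3) = 111147
Inertial term = 1.75*58*0.191^2*(1-0.36) / (0.0077*0.36^3) = 6596.51
dP/L = 111147 + 6596.51 = 117744 Pa/m
dP = 117744 * 4.0 / 1000 = 471.0 kPa

471.0 kPa


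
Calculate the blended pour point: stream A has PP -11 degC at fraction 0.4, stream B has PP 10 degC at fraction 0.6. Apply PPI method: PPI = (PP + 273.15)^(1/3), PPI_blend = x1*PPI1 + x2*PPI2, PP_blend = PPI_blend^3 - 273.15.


PPI_1 = (-11 + 273.15)^(1/3) = 6.400049
PPI_2 = (10 + 273.15)^(1/3) = 6.566574
PPI_blend = 0.4 * 6.400049 + 0.6 * 6.566574 = 6.499964
PP_blend = 6.499964^3 - 273.15 = 274.6204 - 273.15 = 1.47

1.47 degC


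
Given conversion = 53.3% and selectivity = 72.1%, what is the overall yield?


Overall yield = conversion (%) * selectivity (%) / 100
Conversion = 53.3%, Selectivity = 72.1%
Y = 53.3 * 72.1 / 100
= 38.4293 %

38.4293 %


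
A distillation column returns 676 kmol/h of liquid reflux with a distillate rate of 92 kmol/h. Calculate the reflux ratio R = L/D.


Reflux ratio definition: R = L / D (liquid returned / distillate withdrawn)
L = 676 kmol/h, D = 92 kmol/h
R = 676 / 92 = 7.348

7.348


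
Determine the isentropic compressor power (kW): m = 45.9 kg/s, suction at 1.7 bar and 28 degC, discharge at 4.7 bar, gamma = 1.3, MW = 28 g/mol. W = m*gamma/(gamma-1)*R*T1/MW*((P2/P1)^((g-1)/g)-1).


Isentropic work: W = m*(gamma/(gamma-1))*(R*T1/MW)*((P2/P1)^((gamma-1)/gamma) - 1)
T1 = 28 + 273.15 = 301.15 K
Pressure ratio = 4.7 / 1.7 = 2.76471
Exponent = (1.3 - 1)/1.3 = 0.230769
(P2/P1)^exp - 1 = 2.76471^0.230769 - 1 = 0.264501
W = 45.9 * 1.3 / 0.3 * 8.314 * 301.15 / 28 * 0.264501 = 4704

4704 kW


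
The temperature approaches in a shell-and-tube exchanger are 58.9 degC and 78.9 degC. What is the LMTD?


LMTD = (dT1 - dT2) / ln(dT1/dT2)
= (58.9 - 78.9) / ln(58.9 / 78.9) = -20 / -0.29234 = 68.41

68.41 degC


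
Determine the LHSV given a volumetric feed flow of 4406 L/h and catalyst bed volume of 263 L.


LHSV = volumetric feed rate / catalyst volume
= 4406 L/h / 263 L
= 16.75 h^-1

16.75 h^-1


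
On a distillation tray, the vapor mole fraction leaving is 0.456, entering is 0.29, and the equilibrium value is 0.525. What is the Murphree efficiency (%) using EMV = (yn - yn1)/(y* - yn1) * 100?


Murphree vapor efficiency: EMV = (y_n - y_(n-1)) / (y*_n - y_(n-1)) * 100
EMV = (0.456 - 0.29) / (0.525 - 0.29) * 100 = 0.166 / 0.235 * 100 = 70.64

70.64 %


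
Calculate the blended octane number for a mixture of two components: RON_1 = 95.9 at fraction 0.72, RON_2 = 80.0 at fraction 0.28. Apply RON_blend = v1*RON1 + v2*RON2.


Linear blending: RON_blend = sum(vi * RONi)
Contribution 1: 0.72 * 95.9 = 69.048
Contribution 2: 0.28 * 80.0 = 22.4
RON_blend = 69.048 + 22.4 = 91.448

91.448


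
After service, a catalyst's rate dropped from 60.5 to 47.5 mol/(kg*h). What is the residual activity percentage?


Activity (%) = (rate_used / rate_fresh) * 100
rate_used = 47.5, rate_fresh = 60.5
= (47.5 / 60.5) * 100
= 0.7851 * 100 = 78.51

78.51 %


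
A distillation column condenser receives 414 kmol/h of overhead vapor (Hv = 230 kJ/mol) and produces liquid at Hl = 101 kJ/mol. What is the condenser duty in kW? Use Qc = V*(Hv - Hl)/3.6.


Qc = 414 * (230 - 101) / 3.6 = 414 * 129 / 3.6 = 14840

14840 kW


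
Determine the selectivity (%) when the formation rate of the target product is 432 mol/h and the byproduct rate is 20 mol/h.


Selectivity = desired / (desired + undesired) * 100
Total products = 432 + 20 = 452 mol/h
S = 432 / 452 * 100
= 0.9558 * 100
= 95.58 %

95.58 %


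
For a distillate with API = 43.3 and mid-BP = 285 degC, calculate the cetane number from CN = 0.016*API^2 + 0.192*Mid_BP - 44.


CN = 0.016 * 43.3^2 + 0.192 * 285 - 44
CN = 29.99824 + 54.72 - 44 = 40.71824

40.71824


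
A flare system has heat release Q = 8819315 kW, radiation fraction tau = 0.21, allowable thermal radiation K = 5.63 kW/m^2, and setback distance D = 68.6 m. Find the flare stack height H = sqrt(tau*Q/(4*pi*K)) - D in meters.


tau*Q/(4*pi*K) = 0.21 * 8819315 / (4 * pi * 5.63) = 26178
sqrt(26178) = 161.796
H = 161.796 - 68.6 = 93.20

93.20 m


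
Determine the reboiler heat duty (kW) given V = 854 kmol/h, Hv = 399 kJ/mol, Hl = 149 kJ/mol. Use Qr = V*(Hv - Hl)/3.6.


Qr = 854 * (399 - 149) / 3.6 = 854 * 250 / 3.6 = 59310

59310 kW


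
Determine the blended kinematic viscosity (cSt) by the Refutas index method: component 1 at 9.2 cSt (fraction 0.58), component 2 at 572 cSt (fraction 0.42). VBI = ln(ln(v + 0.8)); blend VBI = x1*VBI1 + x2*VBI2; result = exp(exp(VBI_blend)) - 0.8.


Refutas method: VBN_i = 14.534*ln(ln(visc_i + 0.8)) + 10.975, blended linearly by mass fraction; since VBN is linear in VBI_i = ln(ln(visc_i + 0.8)) and the fractions sum to 1, blend VBI directly: visc = exp(exp(VBI_blend)) - 0.8
VBI_1 = ln(ln(9.2 + 0.8)) = 0.834032
VBI_2 = ln(ln(572 + 0.8)) = 1.84854
VBI_blend = 0.58 * 0.834032 + 0.42 * 1.84854 = 1.26013
visc_blend = exp(exp(1.26013)) - 0.8 = 33.18

33.18 cSt


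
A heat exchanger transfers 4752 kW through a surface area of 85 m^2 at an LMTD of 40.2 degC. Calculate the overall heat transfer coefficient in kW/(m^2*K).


From Q = U*A*LMTD, U = Q / (A * LMTD)
U = 4752 / (85 * 40.2) = 4752 / 3417 = 1.391

1.391 kW/(m^2*K)


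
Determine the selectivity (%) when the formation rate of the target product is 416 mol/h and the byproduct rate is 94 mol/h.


Selectivity = desired / (desired + undesired) * 100
Total products = 416 + 94 = 510 mol/h
S = 416 / 510 * 100
= 0.8157 * 100
= 81.57 %

81.57 %


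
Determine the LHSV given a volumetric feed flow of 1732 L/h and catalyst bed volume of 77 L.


LHSV = volumetric feed rate / catalyst volume
= 1732 L/h / 77 L
= 22.49 h^-1

22.49 h^-1


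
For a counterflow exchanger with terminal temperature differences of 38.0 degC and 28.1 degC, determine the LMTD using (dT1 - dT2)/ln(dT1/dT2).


LMTD = (dT1 - dT2) / ln(dT1/dT2)
= (38.0 - 28.1) / ln(38.0 / 28.1) = 9.9 / 0.301817 = 32.80

32.80 degC


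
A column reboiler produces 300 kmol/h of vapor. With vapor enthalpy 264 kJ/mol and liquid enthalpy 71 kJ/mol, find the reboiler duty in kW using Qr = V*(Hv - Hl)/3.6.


Qr = 300 * (264 - 71) / 3.6 = 300 * 193 / 3.6 = 16080

16080 kW


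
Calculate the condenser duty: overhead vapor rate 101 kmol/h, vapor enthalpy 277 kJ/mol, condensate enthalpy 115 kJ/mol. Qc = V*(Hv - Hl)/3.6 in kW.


Qc = 101 * (277 - 115) / 3.6 = 101 * 162 / 3.6 = 4545

4545 kW


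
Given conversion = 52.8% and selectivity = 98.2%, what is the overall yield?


Overall yield = conversion (%) * selectivity (%) / 100
Conversion = 52.8%, Selectivity = 98.2%
Y = 52.8 * 98.2 / 100
= 51.8496 %

51.8496 %


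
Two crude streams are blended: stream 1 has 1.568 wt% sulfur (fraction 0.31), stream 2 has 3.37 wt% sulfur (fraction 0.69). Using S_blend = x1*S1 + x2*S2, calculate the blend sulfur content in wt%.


Linear sulfur blending: S_blend = x1*S1 + x2*S2
Contribution 1: 0.31 * 1.568 = 0.48608 wt%
Contribution 2: 0.69 * 3.37 = 2.3253 wt%
S_blend = 0.48608 + 2.3253 = 2.81138

2.81138 wt%


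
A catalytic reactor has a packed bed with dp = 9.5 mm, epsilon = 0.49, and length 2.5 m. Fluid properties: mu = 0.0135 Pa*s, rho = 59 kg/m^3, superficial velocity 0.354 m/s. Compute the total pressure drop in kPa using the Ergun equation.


dp = 9.5 mm = 0.0095 m
Viscous term = 150*0.0135*0.354*(1-0.49)^2 / (0.0095^2*0.49^3) = 17560.4
Inertial term = 1.75*59*0.354^2*(1-0.49) / (0.0095*0.49^3) = 5904.12
dP/L = 17560.4 + 5904.12 = 23464.5 Pa/m
dP = 23464.5 * 2.5 / 1000 = 58.66 kPa

58.66 kPa


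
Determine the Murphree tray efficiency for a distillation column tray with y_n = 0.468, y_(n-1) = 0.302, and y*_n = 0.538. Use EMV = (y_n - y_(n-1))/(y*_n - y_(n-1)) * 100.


Murphree vapor efficiency: EMV = (y_n - y_(n-1)) / (y*_n - y_(n-1)) * 100
EMV = (0.468 - 0.302) / (0.538 - 0.302) * 100 = 0.166 / 0.236 * 100 = 70.34

70.34 %


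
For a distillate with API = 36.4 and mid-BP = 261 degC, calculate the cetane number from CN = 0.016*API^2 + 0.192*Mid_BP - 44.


CN = 0.016 * 36.4^2 + 0.192 * 261 - 44
CN = 21.19936 + 50.112 - 44 = 27.31136

27.31136


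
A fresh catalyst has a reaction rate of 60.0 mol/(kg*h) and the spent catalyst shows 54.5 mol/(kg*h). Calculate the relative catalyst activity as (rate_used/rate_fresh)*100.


Activity (%) = (rate_used / rate_fresh) * 100
rate_used = 54.5, rate_fresh = 60.0
= (54.5 / 60.0) * 100
= 0.9083 * 100 = 90.83

90.83 %


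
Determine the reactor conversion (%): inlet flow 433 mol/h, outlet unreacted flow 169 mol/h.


X = (F_in - F_out) / F_in * 100
Moles reacted = 433 - 169 = 264
X = 264 / 433 * 100
= 0.6097 * 100
= 60.97 %

60.97 %


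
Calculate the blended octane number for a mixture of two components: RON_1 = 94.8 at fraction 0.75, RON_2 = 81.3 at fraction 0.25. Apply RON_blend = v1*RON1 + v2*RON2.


Linear blending: RON_blend = sum(vi * RONi)
Contribution 1: 0.75 * 94.8 = 71.1
Contribution 2: 0.25 * 81.3 = 20.325
RON_blend = 71.1 + 20.325 = 91.425

91.425


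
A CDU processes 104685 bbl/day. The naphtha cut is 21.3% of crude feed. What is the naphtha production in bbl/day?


Crude throughput = 104685 bbl/day
Fraction yield = 21.3%
yield = throughput * fraction / 100
yield = 104685 * 21.3 / 100 = 22297.905

22297.905 bbl/day


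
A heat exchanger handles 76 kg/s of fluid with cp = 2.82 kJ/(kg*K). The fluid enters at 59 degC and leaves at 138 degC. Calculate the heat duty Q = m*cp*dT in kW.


Q = m_dot * cp * delta_T
delta_T = 138 - 59 = 79 K
Q = 76 * 2.82 * 79
= 214.32 * 79
= 16931.28 kW

16931.28 kW


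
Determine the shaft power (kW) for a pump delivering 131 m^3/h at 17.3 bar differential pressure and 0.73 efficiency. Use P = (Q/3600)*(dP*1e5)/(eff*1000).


Q = 131 / 3600 = 0.0363889 m^3/s
P = 0.0363889 * (17.3 * 1e5) / 0.73 / 1000 = 86.24

86.24 kW


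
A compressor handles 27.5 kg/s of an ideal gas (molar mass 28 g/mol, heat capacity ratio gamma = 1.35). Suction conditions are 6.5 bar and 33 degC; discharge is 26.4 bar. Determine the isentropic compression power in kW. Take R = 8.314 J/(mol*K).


Isentropic work: W = m*(gamma/(gamma-1))*(R*T1/MW)*((P2/P1)^((gamma-1)/gamma) - 1)
T1 = 33 + 273.15 = 306.15 K
Pressure ratio = 26.4 / 6.5 = 4.06154
Exponent = (1.35 - 1)/1.35 = 0.259259
(P2/P1)^exp - 1 = 4.06154^0.259259 - 1 = 0.438164
W = 27.5 * 1.35 / 0.35 * 8.314 * 306.15 / 28 * 0.438164 = 4225

4225 kW


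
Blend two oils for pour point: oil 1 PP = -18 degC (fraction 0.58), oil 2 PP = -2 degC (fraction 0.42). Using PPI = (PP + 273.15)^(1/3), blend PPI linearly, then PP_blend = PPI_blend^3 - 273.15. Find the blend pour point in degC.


PPI_1 = (-18 + 273.15)^(1/3) = 6.342569
PPI_2 = (-2 + 273.15)^(1/3) = 6.472467
PPI_blend = 0.58 * 6.342569 + 0.42 * 6.472467 = 6.397126
PP_blend = 6.397126^3 - 273.15 = 261.791 - 273.15 = -11.36

-11.36 degC


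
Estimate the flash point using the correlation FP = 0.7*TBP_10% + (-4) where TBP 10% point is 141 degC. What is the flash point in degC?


FP = 0.7 * 141 + (-4) = 94.7

94.7 degC


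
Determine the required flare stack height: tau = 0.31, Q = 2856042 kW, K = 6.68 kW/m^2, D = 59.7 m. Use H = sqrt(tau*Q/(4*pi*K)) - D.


tau*Q/(4*pi*K) = 0.31 * 2856042 / (4 * pi * 6.68) = 10547.3
sqrt(10547.3) = 102.7
H = 102.7 - 59.7 = 43.00

43.00 m


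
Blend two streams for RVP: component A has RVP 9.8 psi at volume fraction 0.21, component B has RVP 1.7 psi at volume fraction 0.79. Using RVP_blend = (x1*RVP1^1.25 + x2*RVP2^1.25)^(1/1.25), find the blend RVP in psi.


Chevron index: RVP_blend = (sum xi*RVPi^1.25)^(1/1.25)
RVP^1.25 terms: 0.21 * 9.8^1.25 + 0.79 * 1.7^1.25 = 5.17478
RVP_blend = 5.17478^(1/1.25) = 3.725

3.725 psi


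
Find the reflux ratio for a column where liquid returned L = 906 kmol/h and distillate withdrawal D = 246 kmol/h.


Reflux ratio definition: R = L / D (liquid returned / distillate withdrawn)
L = 906 kmol/h, D = 246 kmol/h
R = 906 / 246 = 3.683

3.683


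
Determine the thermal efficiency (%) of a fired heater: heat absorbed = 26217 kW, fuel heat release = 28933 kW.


Furnace efficiency = Q_absorbed / Q_fuel * 100
= 26217 / 28933 * 100 = 90.61

90.61 %


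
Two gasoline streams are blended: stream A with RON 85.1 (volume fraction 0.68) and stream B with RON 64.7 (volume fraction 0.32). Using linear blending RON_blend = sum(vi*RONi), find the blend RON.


Linear blending: RON_blend = sum(vi * RONi)
Contribution 1: 0.68 * 85.1 = 57.868
Contribution 2: 0.32 * 64.7 = 20.704
RON_blend = 57.868 + 20.704 = 78.572

78.572


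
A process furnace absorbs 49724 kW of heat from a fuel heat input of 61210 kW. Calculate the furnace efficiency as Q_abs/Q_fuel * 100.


Furnace efficiency = Q_absorbed / Q_fuel * 100
= 49724 / 61210 * 100 = 81.24

81.24 %


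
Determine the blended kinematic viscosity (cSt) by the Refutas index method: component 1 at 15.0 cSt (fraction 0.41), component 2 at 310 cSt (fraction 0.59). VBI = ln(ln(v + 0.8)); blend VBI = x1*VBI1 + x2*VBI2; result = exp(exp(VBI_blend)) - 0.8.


Refutas method: VBN_i = 14.534*ln(ln(visc_i + 0.8)) + 10.975, blended linearly by mass fraction; since VBN is linear in VBI_i = ln(ln(visc_i + 0.8)) and the fractions sum to 1, blend VBI directly: visc = exp(exp(VBI_blend)) - 0.8
VBI_1 = ln(ln(15.0 + 0.8)) = 1.01523
VBI_2 = ln(ln(310 + 0.8)) = 1.74731
VBI_blend = 0.41 * 1.01523 + 0.59 * 1.74731 = 1.44716
visc_blend = exp(exp(1.44716)) - 0.8 = 69.38

69.38 cSt
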